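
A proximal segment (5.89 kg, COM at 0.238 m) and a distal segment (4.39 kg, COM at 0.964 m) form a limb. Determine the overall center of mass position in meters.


COM = (m1*x1 + m2*x2) / (m1 + m2)
COM = (5.89*0.238 + 4.39*0.964) / (5.89 + 4.39)
Numerator = 5.6338
Denominator = 10.2800
COM = 0.5480


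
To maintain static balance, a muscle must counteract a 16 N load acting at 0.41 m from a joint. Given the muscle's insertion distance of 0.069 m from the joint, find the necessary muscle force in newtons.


F_muscle = W * d_load / d_muscle
F_muscle = 16 * 0.41 / 0.069
Numerator = 6.5600
F_muscle = 95.0725


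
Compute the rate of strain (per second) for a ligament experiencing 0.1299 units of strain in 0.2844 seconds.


strain_rate = delta_strain / delta_t
strain_rate = 0.1299 / 0.2844
strain_rate = 0.4568


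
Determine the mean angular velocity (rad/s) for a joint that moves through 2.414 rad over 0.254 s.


omega = delta_theta / delta_t
omega = 2.414 / 0.254
omega = 9.5039


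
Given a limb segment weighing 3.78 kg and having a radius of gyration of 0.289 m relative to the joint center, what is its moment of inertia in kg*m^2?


I = m * k^2
I = 3.78 * 0.289^2
k^2 = 0.0835
I = 0.3157


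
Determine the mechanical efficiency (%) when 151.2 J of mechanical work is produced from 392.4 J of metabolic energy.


eta = (W_mech / E_meta) * 100
eta = (151.2 / 392.4) * 100
ratio = 0.3853
eta = 38.5321


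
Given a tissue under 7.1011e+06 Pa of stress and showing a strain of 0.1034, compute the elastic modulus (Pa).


E = stress / strain
E = 7.1011e+06 / 0.1034
E = 6.8676e+07


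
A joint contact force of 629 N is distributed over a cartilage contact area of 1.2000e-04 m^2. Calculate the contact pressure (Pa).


P = F / A
P = 629 / 1.2000e-04
P = 5.2417e+06


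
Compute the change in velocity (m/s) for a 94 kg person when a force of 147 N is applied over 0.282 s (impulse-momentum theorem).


J = F * dt = 147 * 0.282 = 41.4540 N*s
delta_v = J / m
delta_v = 41.4540 / 94
delta_v = 0.4410


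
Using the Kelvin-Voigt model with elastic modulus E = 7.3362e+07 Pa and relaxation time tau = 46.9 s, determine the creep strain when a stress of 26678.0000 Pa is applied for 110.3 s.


epsilon(t) = (sigma/E) * (1 - exp(-t/tau))
sigma/E = 26678.0000 / 7.3362e+07 = 3.6365e-04
exp(-t/tau) = exp(-110.3 / 46.9) = 0.0952
epsilon = 3.6365e-04 * (1 - 0.0952)
epsilon = 3.2903e-04


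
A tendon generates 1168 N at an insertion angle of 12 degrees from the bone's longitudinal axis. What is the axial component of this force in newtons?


F_eff = F_tendon * cos(theta)
theta = 12 deg = 0.2094 rad
cos(theta) = 0.9781
F_eff = 1168 * 0.9781
F_eff = 1142.4764


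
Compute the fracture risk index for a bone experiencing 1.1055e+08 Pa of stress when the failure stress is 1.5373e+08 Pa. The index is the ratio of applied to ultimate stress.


FRI = applied / ultimate
FRI = 1.1055e+08 / 1.5373e+08
FRI = 0.7191


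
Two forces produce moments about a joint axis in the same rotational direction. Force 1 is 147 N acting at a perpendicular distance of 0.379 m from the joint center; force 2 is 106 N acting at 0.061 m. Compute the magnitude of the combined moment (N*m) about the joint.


M = F1 * d1 + F2 * d2
M = 147 * 0.379 + 106 * 0.061
M = 55.7130 + 6.4660
M = 62.1790


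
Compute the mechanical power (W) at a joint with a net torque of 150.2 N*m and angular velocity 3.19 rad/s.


P = M * omega
P = 150.2 * 3.19
P = 479.1380


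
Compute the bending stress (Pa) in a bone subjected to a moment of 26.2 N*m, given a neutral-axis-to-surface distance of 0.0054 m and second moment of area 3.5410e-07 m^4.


sigma = M * c / I
sigma = 26.2 * 0.0054 / 3.5410e-07
M * c = 0.1415
sigma = 399548.1502


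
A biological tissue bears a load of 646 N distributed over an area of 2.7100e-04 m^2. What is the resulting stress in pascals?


stress = F / A
stress = 646 / 2.7100e-04
stress = 2.3838e+06


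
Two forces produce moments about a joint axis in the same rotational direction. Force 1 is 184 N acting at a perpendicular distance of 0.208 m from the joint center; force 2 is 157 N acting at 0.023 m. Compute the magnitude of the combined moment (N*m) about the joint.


M = F1 * d1 + F2 * d2
M = 184 * 0.208 + 157 * 0.023
M = 38.2720 + 3.6110
M = 41.8830


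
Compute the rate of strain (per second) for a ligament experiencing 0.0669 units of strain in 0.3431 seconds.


strain_rate = delta_strain / delta_t
strain_rate = 0.0669 / 0.3431
strain_rate = 0.1950


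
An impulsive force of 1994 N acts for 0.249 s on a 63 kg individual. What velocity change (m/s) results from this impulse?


J = F * dt = 1994 * 0.249 = 496.5060 N*s
delta_v = J / m
delta_v = 496.5060 / 63
delta_v = 7.8810


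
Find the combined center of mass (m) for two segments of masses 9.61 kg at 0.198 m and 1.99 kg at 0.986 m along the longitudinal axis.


COM = (m1*x1 + m2*x2) / (m1 + m2)
COM = (9.61*0.198 + 1.99*0.986) / (9.61 + 1.99)
Numerator = 3.8649
Denominator = 11.6000
COM = 0.3332


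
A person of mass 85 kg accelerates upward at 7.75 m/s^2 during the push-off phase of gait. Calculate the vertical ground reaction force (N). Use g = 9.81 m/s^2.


GRF = m * (g + a)
GRF = 85 * (9.81 + 7.75)
GRF = 85 * 17.5600
GRF = 1492.6000


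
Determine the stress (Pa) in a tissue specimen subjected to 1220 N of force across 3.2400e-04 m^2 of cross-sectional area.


stress = F / A
stress = 1220 / 3.2400e-04
stress = 3.7654e+06


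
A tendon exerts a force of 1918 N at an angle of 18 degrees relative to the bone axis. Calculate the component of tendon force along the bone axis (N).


F_eff = F_tendon * cos(theta)
theta = 18 deg = 0.3142 rad
cos(theta) = 0.9511
F_eff = 1918 * 0.9511
F_eff = 1824.1264


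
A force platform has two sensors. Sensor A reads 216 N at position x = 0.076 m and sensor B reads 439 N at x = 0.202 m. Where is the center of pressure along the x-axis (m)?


COP_x = (F1*x1 + F2*x2) / (F1 + F2)
COP_x = (216*0.076 + 439*0.202) / (216 + 439)
Numerator = 105.0940
Denominator = 655
COP_x = 0.1604


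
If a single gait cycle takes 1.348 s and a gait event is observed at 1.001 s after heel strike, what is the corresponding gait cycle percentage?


pct = (event_time / cycle_time) * 100
pct = (1.001 / 1.348) * 100
ratio = 0.7426
pct = 74.2582


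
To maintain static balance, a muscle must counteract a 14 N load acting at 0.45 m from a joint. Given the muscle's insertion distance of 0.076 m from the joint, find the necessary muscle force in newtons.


F_muscle = W * d_load / d_muscle
F_muscle = 14 * 0.45 / 0.076
Numerator = 6.3000
F_muscle = 82.8947


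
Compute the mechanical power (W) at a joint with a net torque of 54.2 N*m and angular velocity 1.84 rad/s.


P = M * omega
P = 54.2 * 1.84
P = 99.7280


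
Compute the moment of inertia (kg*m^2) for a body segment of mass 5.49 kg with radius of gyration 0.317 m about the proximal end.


I = m * k^2
I = 5.49 * 0.317^2
k^2 = 0.1005
I = 0.5517


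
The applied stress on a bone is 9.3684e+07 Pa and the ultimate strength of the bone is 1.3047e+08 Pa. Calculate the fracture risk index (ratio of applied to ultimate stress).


FRI = applied / ultimate
FRI = 9.3684e+07 / 1.3047e+08
FRI = 0.7181


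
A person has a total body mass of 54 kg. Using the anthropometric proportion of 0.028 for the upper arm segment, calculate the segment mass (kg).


m_segment = body_mass * fraction
m_segment = 54 * 0.028
m_segment = 1.5120


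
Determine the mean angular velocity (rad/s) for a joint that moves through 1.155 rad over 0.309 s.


omega = delta_theta / delta_t
omega = 1.155 / 0.309
omega = 3.7379


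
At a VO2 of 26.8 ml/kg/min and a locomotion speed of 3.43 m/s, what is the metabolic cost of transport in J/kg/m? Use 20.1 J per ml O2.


Power per kg = VO2 * 20.1 / 60
Power per kg = 26.8 * 20.1 / 60 = 8.9780 W/kg
Cost = power_per_kg / speed
Cost = 8.9780 / 3.43
Cost = 2.6175


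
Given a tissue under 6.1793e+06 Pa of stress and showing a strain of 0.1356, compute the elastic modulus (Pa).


E = stress / strain
E = 6.1793e+06 / 0.1356
E = 4.5570e+07


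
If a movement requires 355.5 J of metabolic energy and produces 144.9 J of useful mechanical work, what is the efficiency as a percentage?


eta = (W_mech / E_meta) * 100
eta = (144.9 / 355.5) * 100
ratio = 0.4076
eta = 40.7595


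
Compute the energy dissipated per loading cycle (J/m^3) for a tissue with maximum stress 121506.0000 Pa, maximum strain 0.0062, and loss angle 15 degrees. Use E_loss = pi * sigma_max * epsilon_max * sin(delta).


E_loss = pi * sigma_max * epsilon_max * sin(delta)
delta = 15 deg = 0.2618 rad
sin(delta) = 0.2588
E_loss = pi * 121506.0000 * 0.0062 * 0.2588
E_loss = 612.5415


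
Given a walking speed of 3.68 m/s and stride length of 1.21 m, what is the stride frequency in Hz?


f = v / stride_length
f = 3.68 / 1.21
f = 3.0413


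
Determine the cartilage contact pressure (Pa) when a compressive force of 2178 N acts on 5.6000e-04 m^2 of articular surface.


P = F / A
P = 2178 / 5.6000e-04
P = 3.8893e+06


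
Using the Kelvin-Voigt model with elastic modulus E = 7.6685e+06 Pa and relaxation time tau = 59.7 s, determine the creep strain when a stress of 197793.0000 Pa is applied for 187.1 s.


epsilon(t) = (sigma/E) * (1 - exp(-t/tau))
sigma/E = 197793.0000 / 7.6685e+06 = 0.0258
exp(-t/tau) = exp(-187.1 / 59.7) = 0.0435
epsilon = 0.0258 * (1 - 0.0435)
epsilon = 0.0247


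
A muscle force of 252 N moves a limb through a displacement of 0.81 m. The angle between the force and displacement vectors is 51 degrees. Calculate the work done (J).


W = F * d * cos(theta)
theta = 51 deg = 0.8901 rad
cos(theta) = 0.6293
W = 252 * 0.81 * 0.6293
W = 128.4569


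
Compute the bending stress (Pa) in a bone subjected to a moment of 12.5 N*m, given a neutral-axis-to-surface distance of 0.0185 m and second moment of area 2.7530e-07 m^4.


sigma = M * c / I
sigma = 12.5 * 0.0185 / 2.7530e-07
M * c = 0.2312
sigma = 839992.7352


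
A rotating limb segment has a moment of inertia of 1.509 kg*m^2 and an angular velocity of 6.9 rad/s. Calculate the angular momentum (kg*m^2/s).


L = I * omega
L = 1.509 * 6.9
L = 10.4121


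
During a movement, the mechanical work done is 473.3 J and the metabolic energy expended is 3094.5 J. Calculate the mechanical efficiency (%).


eta = (W_mech / E_meta) * 100
eta = (473.3 / 3094.5) * 100
ratio = 0.1529
eta = 15.2949


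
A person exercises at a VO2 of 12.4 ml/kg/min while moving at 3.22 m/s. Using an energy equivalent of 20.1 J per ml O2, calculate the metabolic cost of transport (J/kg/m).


Power per kg = VO2 * 20.1 / 60
Power per kg = 12.4 * 20.1 / 60 = 4.1540 W/kg
Cost = power_per_kg / speed
Cost = 4.1540 / 3.22
Cost = 1.2901


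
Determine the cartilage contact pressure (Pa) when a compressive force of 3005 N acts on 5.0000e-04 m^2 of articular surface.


P = F / A
P = 3005 / 5.0000e-04
P = 6.0100e+06


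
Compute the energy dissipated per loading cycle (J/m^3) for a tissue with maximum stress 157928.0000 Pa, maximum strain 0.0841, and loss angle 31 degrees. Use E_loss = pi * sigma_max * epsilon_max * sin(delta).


E_loss = pi * sigma_max * epsilon_max * sin(delta)
delta = 31 deg = 0.5411 rad
sin(delta) = 0.5150
E_loss = pi * 157928.0000 * 0.0841 * 0.5150
E_loss = 21490.3921


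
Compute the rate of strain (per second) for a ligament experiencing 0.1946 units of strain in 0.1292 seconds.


strain_rate = delta_strain / delta_t
strain_rate = 0.1946 / 0.1292
strain_rate = 1.5062


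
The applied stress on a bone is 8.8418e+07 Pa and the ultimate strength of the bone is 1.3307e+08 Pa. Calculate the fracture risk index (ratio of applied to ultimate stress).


FRI = applied / ultimate
FRI = 8.8418e+07 / 1.3307e+08
FRI = 0.6644


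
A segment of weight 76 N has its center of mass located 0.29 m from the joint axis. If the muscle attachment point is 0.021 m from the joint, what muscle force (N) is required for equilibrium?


F_muscle = W * d_load / d_muscle
F_muscle = 76 * 0.29 / 0.021
Numerator = 22.0400
F_muscle = 1049.5238


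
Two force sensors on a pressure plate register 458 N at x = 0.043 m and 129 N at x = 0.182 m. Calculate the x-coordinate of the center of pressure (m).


COP_x = (F1*x1 + F2*x2) / (F1 + F2)
COP_x = (458*0.043 + 129*0.182) / (458 + 129)
Numerator = 43.1720
Denominator = 587
COP_x = 0.0735


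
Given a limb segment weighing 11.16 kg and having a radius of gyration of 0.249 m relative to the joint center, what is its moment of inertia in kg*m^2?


I = m * k^2
I = 11.16 * 0.249^2
k^2 = 0.0620
I = 0.6919


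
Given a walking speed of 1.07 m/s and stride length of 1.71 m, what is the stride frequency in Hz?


f = v / stride_length
f = 1.07 / 1.71
f = 0.6257


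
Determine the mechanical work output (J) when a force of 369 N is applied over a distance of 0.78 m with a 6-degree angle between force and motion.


W = F * d * cos(theta)
theta = 6 deg = 0.1047 rad
cos(theta) = 0.9945
W = 369 * 0.78 * 0.9945
W = 286.2433


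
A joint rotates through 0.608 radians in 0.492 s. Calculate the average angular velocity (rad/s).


omega = delta_theta / delta_t
omega = 0.608 / 0.492
omega = 1.2358


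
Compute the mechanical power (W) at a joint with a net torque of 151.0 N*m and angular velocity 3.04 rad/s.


P = M * omega
P = 151.0 * 3.04
P = 459.0400


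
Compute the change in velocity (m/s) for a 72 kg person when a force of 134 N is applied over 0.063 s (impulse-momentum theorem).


J = F * dt = 134 * 0.063 = 8.4420 N*s
delta_v = J / m
delta_v = 8.4420 / 72
delta_v = 0.1173


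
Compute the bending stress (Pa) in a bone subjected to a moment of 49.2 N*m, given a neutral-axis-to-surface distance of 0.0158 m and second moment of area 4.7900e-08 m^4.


sigma = M * c / I
sigma = 49.2 * 0.0158 / 4.7900e-08
M * c = 0.7774
sigma = 1.6229e+07


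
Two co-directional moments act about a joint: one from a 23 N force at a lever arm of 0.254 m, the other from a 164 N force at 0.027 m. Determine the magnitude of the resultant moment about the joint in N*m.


M = F1 * d1 + F2 * d2
M = 23 * 0.254 + 164 * 0.027
M = 5.8420 + 4.4280
M = 10.2700


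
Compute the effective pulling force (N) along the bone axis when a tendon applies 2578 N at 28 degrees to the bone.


F_eff = F_tendon * cos(theta)
theta = 28 deg = 0.4887 rad
cos(theta) = 0.8829
F_eff = 2578 * 0.8829
F_eff = 2276.2389


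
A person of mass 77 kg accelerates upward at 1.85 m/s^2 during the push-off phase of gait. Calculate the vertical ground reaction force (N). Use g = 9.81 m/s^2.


GRF = m * (g + a)
GRF = 77 * (9.81 + 1.85)
GRF = 77 * 11.6600
GRF = 897.8200


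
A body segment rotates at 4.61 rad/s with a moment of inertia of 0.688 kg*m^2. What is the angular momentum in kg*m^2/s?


L = I * omega
L = 0.688 * 4.61
L = 3.1717


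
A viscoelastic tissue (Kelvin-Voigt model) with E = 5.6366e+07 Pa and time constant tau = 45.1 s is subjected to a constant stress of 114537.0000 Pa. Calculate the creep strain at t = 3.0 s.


epsilon(t) = (sigma/E) * (1 - exp(-t/tau))
sigma/E = 114537.0000 / 5.6366e+07 = 0.0020
exp(-t/tau) = exp(-3.0 / 45.1) = 0.9356
epsilon = 0.0020 * (1 - 0.9356)
epsilon = 1.3077e-04


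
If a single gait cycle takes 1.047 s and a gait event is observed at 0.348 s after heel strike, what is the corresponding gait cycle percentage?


pct = (event_time / cycle_time) * 100
pct = (0.348 / 1.047) * 100
ratio = 0.3324
pct = 33.2378


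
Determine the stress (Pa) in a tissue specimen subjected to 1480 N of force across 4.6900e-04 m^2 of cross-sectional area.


stress = F / A
stress = 1480 / 4.6900e-04
stress = 3.1557e+06


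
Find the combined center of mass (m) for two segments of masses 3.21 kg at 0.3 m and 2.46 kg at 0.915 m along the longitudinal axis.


COM = (m1*x1 + m2*x2) / (m1 + m2)
COM = (3.21*0.3 + 2.46*0.915) / (3.21 + 2.46)
Numerator = 3.2139
Denominator = 5.6700
COM = 0.5668


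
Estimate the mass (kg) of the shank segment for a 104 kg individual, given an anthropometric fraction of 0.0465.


m_segment = body_mass * fraction
m_segment = 104 * 0.0465
m_segment = 4.8360


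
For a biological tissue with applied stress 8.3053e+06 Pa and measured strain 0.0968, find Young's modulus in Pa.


E = stress / strain
E = 8.3053e+06 / 0.0968
E = 8.5799e+07


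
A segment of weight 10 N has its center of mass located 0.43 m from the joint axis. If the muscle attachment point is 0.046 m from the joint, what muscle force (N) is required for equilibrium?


F_muscle = W * d_load / d_muscle
F_muscle = 10 * 0.43 / 0.046
Numerator = 4.3000
F_muscle = 93.4783


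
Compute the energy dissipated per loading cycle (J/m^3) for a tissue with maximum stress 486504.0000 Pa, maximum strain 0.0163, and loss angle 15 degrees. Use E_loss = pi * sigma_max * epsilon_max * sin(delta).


E_loss = pi * sigma_max * epsilon_max * sin(delta)
delta = 15 deg = 0.2618 rad
sin(delta) = 0.2588
E_loss = pi * 486504.0000 * 0.0163 * 0.2588
E_loss = 6447.9272


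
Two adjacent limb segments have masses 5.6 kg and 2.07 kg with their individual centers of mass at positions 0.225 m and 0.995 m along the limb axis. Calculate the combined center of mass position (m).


COM = (m1*x1 + m2*x2) / (m1 + m2)
COM = (5.6*0.225 + 2.07*0.995) / (5.6 + 2.07)
Numerator = 3.3197
Denominator = 7.6700
COM = 0.4328


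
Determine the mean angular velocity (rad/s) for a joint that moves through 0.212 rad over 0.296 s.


omega = delta_theta / delta_t
omega = 0.212 / 0.296
omega = 0.7162


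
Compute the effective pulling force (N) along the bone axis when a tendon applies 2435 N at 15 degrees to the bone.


F_eff = F_tendon * cos(theta)
theta = 15 deg = 0.2618 rad
cos(theta) = 0.9659
F_eff = 2435 * 0.9659
F_eff = 2352.0294


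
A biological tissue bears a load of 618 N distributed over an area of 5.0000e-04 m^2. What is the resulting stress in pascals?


stress = F / A
stress = 618 / 5.0000e-04
stress = 1.2360e+06


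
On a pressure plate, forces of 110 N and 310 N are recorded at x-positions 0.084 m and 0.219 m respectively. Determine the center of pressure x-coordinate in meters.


COP_x = (F1*x1 + F2*x2) / (F1 + F2)
COP_x = (110*0.084 + 310*0.219) / (110 + 310)
Numerator = 77.1300
Denominator = 420
COP_x = 0.1836


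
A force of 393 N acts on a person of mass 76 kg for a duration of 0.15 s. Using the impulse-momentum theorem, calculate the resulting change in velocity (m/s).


J = F * dt = 393 * 0.15 = 58.9500 N*s
delta_v = J / m
delta_v = 58.9500 / 76
delta_v = 0.7757


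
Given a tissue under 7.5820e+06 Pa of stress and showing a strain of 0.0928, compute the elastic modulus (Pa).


E = stress / strain
E = 7.5820e+06 / 0.0928
E = 8.1703e+07


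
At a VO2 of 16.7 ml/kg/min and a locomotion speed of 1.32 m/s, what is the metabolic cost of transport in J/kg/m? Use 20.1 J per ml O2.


Power per kg = VO2 * 20.1 / 60
Power per kg = 16.7 * 20.1 / 60 = 5.5945 W/kg
Cost = power_per_kg / speed
Cost = 5.5945 / 1.32
Cost = 4.2383


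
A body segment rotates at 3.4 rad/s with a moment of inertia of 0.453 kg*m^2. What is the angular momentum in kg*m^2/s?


L = I * omega
L = 0.453 * 3.4
L = 1.5402


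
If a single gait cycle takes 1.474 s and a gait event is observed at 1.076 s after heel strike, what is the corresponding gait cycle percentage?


pct = (event_time / cycle_time) * 100
pct = (1.076 / 1.474) * 100
ratio = 0.7300
pct = 72.9986


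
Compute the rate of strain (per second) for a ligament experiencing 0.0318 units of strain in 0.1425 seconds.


strain_rate = delta_strain / delta_t
strain_rate = 0.0318 / 0.1425
strain_rate = 0.2232


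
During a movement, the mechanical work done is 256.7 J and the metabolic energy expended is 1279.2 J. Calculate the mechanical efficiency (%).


eta = (W_mech / E_meta) * 100
eta = (256.7 / 1279.2) * 100
ratio = 0.2007
eta = 20.0672


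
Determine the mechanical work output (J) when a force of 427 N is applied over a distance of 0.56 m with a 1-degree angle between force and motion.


W = F * d * cos(theta)
theta = 1 deg = 0.0175 rad
cos(theta) = 0.9998
W = 427 * 0.56 * 0.9998
W = 239.0836


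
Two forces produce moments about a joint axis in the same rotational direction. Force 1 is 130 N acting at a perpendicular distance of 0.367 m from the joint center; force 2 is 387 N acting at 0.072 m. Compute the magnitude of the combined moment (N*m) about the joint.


M = F1 * d1 + F2 * d2
M = 130 * 0.367 + 387 * 0.072
M = 47.7100 + 27.8640
M = 75.5740


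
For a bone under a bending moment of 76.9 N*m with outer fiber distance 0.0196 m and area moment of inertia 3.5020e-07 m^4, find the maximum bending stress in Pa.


sigma = M * c / I
sigma = 76.9 * 0.0196 / 3.5020e-07
M * c = 1.5072
sigma = 4.3039e+06


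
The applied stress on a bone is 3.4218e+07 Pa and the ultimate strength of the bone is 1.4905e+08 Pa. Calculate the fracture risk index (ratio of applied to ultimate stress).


FRI = applied / ultimate
FRI = 3.4218e+07 / 1.4905e+08
FRI = 0.2296


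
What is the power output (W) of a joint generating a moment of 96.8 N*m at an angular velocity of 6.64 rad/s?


P = M * omega
P = 96.8 * 6.64
P = 642.7520


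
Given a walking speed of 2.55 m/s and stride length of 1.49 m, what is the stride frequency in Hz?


f = v / stride_length
f = 2.55 / 1.49
f = 1.7114


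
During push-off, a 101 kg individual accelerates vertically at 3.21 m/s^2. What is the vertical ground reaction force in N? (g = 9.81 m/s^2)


GRF = m * (g + a)
GRF = 101 * (9.81 + 3.21)
GRF = 101 * 13.0200
GRF = 1315.0200


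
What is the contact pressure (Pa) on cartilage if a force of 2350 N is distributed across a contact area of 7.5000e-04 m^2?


P = F / A
P = 2350 / 7.5000e-04
P = 3.1333e+06


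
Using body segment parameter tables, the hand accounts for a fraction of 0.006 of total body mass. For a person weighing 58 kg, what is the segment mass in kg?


m_segment = body_mass * fraction
m_segment = 58 * 0.006
m_segment = 0.3480


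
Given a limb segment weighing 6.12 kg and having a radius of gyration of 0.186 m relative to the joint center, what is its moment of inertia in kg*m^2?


I = m * k^2
I = 6.12 * 0.186^2
k^2 = 0.0346
I = 0.2117


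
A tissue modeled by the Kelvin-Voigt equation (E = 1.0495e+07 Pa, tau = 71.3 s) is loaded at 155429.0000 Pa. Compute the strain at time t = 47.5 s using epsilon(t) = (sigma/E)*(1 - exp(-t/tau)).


epsilon(t) = (sigma/E) * (1 - exp(-t/tau))
sigma/E = 155429.0000 / 1.0495e+07 = 0.0148
exp(-t/tau) = exp(-47.5 / 71.3) = 0.5137
epsilon = 0.0148 * (1 - 0.5137)
epsilon = 0.0072


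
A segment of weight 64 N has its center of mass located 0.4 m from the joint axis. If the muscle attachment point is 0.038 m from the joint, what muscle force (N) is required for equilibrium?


F_muscle = W * d_load / d_muscle
F_muscle = 64 * 0.4 / 0.038
Numerator = 25.6000
F_muscle = 673.6842


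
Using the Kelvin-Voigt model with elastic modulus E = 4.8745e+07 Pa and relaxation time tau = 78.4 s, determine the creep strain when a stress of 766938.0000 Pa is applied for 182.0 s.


epsilon(t) = (sigma/E) * (1 - exp(-t/tau))
sigma/E = 766938.0000 / 4.8745e+07 = 0.0157
exp(-t/tau) = exp(-182.0 / 78.4) = 0.0981
epsilon = 0.0157 * (1 - 0.0981)
epsilon = 0.0142


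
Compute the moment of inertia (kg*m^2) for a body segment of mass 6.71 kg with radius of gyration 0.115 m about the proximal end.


I = m * k^2
I = 6.71 * 0.115^2
k^2 = 0.0132
I = 0.0887


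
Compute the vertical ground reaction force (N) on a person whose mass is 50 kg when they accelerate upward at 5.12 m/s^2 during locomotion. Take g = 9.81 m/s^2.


GRF = m * (g + a)
GRF = 50 * (9.81 + 5.12)
GRF = 50 * 14.9300
GRF = 746.5000


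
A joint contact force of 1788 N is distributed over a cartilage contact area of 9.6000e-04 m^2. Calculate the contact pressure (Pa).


P = F / A
P = 1788 / 9.6000e-04
P = 1.8625e+06


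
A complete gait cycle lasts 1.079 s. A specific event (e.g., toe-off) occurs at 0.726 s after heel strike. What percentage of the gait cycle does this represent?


pct = (event_time / cycle_time) * 100
pct = (0.726 / 1.079) * 100
ratio = 0.6728
pct = 67.2845


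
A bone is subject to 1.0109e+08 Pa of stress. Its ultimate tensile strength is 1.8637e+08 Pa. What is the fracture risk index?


FRI = applied / ultimate
FRI = 1.0109e+08 / 1.8637e+08
FRI = 0.5424


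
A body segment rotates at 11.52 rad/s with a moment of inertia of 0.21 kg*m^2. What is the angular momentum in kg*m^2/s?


L = I * omega
L = 0.21 * 11.52
L = 2.4192


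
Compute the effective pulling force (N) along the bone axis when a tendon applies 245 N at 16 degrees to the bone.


F_eff = F_tendon * cos(theta)
theta = 16 deg = 0.2793 rad
cos(theta) = 0.9613
F_eff = 245 * 0.9613
F_eff = 235.5091


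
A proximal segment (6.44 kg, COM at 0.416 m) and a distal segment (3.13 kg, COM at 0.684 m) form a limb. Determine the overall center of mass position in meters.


COM = (m1*x1 + m2*x2) / (m1 + m2)
COM = (6.44*0.416 + 3.13*0.684) / (6.44 + 3.13)
Numerator = 4.8200
Denominator = 9.5700
COM = 0.5037


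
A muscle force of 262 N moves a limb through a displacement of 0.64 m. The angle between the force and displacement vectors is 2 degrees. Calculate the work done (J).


W = F * d * cos(theta)
theta = 2 deg = 0.0349 rad
cos(theta) = 0.9994
W = 262 * 0.64 * 0.9994
W = 167.5779


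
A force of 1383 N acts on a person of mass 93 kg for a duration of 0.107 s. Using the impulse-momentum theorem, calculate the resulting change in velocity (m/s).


J = F * dt = 1383 * 0.107 = 147.9810 N*s
delta_v = J / m
delta_v = 147.9810 / 93
delta_v = 1.5912


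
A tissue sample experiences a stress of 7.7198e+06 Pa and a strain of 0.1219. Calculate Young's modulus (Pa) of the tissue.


E = stress / strain
E = 7.7198e+06 / 0.1219
E = 6.3329e+07


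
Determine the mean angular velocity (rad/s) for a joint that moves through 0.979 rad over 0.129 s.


omega = delta_theta / delta_t
omega = 0.979 / 0.129
omega = 7.5891


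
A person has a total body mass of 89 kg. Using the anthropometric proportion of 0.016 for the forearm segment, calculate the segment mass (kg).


m_segment = body_mass * fraction
m_segment = 89 * 0.016
m_segment = 1.4240


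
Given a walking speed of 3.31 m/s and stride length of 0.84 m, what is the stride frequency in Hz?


f = v / stride_length
f = 3.31 / 0.84
f = 3.9405


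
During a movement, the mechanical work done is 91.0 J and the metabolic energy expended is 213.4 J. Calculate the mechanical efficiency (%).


eta = (W_mech / E_meta) * 100
eta = (91.0 / 213.4) * 100
ratio = 0.4264
eta = 42.6429


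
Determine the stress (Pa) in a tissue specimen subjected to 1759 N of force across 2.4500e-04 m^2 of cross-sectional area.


stress = F / A
stress = 1759 / 2.4500e-04
stress = 7.1796e+06


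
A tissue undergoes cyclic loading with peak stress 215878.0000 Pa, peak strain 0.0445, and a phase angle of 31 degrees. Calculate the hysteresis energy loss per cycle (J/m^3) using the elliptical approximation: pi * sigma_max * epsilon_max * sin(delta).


E_loss = pi * sigma_max * epsilon_max * sin(delta)
delta = 31 deg = 0.5411 rad
sin(delta) = 0.5150
E_loss = pi * 215878.0000 * 0.0445 * 0.5150
E_loss = 15543.8145


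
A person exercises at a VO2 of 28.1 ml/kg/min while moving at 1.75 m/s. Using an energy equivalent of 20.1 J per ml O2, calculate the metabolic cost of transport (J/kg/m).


Power per kg = VO2 * 20.1 / 60
Power per kg = 28.1 * 20.1 / 60 = 9.4135 W/kg
Cost = power_per_kg / speed
Cost = 9.4135 / 1.75
Cost = 5.3791


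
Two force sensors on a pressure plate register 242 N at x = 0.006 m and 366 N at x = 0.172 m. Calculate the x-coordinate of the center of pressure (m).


COP_x = (F1*x1 + F2*x2) / (F1 + F2)
COP_x = (242*0.006 + 366*0.172) / (242 + 366)
Numerator = 64.4040
Denominator = 608
COP_x = 0.1059


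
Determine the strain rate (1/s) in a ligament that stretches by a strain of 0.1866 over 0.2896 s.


strain_rate = delta_strain / delta_t
strain_rate = 0.1866 / 0.2896
strain_rate = 0.6443


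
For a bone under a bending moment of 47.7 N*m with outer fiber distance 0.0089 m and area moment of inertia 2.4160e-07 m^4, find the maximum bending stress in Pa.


sigma = M * c / I
sigma = 47.7 * 0.0089 / 2.4160e-07
M * c = 0.4245
sigma = 1.7572e+06


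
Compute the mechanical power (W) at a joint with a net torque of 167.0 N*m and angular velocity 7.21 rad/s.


P = M * omega
P = 167.0 * 7.21
P = 1204.0700


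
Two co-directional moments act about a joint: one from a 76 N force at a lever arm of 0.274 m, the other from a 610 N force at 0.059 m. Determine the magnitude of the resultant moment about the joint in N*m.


M = F1 * d1 + F2 * d2
M = 76 * 0.274 + 610 * 0.059
M = 20.8240 + 35.9900
M = 56.8140


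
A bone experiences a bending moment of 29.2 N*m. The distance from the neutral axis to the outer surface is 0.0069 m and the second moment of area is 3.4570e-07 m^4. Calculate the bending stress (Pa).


sigma = M * c / I
sigma = 29.2 * 0.0069 / 3.4570e-07
M * c = 0.2015
sigma = 582817.4718


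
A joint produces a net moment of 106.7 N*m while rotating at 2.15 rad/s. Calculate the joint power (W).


P = M * omega
P = 106.7 * 2.15
P = 229.4050


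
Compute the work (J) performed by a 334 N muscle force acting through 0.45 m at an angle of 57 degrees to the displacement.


W = F * d * cos(theta)
theta = 57 deg = 0.9948 rad
cos(theta) = 0.5446
W = 334 * 0.45 * 0.5446
W = 81.8592


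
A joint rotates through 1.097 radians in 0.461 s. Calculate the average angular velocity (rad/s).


omega = delta_theta / delta_t
omega = 1.097 / 0.461
omega = 2.3796


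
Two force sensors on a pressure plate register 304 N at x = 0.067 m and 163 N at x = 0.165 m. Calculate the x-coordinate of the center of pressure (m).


COP_x = (F1*x1 + F2*x2) / (F1 + F2)
COP_x = (304*0.067 + 163*0.165) / (304 + 163)
Numerator = 47.2630
Denominator = 467
COP_x = 0.1012


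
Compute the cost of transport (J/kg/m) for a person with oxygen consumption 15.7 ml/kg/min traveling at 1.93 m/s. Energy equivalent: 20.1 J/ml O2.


Power per kg = VO2 * 20.1 / 60
Power per kg = 15.7 * 20.1 / 60 = 5.2595 W/kg
Cost = power_per_kg / speed
Cost = 5.2595 / 1.93
Cost = 2.7251


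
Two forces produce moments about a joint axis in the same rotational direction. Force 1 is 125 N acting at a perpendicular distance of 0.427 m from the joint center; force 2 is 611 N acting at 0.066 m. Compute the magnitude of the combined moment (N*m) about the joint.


M = F1 * d1 + F2 * d2
M = 125 * 0.427 + 611 * 0.066
M = 53.3750 + 40.3260
M = 93.7010


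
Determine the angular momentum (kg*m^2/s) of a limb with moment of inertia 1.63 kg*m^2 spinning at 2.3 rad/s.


L = I * omega
L = 1.63 * 2.3
L = 3.7490


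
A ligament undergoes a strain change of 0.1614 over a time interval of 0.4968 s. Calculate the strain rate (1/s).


strain_rate = delta_strain / delta_t
strain_rate = 0.1614 / 0.4968
strain_rate = 0.3249


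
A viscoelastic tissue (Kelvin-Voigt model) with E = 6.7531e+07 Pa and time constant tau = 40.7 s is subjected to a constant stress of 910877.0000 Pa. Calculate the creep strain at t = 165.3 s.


epsilon(t) = (sigma/E) * (1 - exp(-t/tau))
sigma/E = 910877.0000 / 6.7531e+07 = 0.0135
exp(-t/tau) = exp(-165.3 / 40.7) = 0.0172
epsilon = 0.0135 * (1 - 0.0172)
epsilon = 0.0133


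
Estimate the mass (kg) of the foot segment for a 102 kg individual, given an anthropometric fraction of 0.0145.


m_segment = body_mass * fraction
m_segment = 102 * 0.0145
m_segment = 1.4790


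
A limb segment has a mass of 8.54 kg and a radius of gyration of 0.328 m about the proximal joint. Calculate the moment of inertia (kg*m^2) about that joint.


I = m * k^2
I = 8.54 * 0.328^2
k^2 = 0.1076
I = 0.9188


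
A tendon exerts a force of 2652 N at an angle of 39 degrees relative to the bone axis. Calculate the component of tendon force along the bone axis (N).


F_eff = F_tendon * cos(theta)
theta = 39 deg = 0.6807 rad
cos(theta) = 0.7771
F_eff = 2652 * 0.7771
F_eff = 2060.9911


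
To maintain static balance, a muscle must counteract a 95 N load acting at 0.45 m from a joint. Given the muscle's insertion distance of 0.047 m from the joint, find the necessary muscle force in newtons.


F_muscle = W * d_load / d_muscle
F_muscle = 95 * 0.45 / 0.047
Numerator = 42.7500
F_muscle = 909.5745


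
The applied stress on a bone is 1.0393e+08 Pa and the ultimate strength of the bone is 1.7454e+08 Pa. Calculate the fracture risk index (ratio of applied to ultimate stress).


FRI = applied / ultimate
FRI = 1.0393e+08 / 1.7454e+08
FRI = 0.5955


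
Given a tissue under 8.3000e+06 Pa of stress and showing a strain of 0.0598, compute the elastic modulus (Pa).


E = stress / strain
E = 8.3000e+06 / 0.0598
E = 1.3880e+08


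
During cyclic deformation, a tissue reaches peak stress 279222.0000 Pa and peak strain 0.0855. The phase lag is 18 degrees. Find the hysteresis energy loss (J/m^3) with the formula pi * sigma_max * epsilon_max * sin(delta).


E_loss = pi * sigma_max * epsilon_max * sin(delta)
delta = 18 deg = 0.3142 rad
sin(delta) = 0.3090
E_loss = pi * 279222.0000 * 0.0855 * 0.3090
E_loss = 23176.5071


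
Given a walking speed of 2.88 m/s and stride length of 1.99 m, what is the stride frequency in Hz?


f = v / stride_length
f = 2.88 / 1.99
f = 1.4472


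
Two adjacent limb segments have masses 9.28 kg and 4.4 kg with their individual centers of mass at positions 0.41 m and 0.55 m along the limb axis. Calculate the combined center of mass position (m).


COM = (m1*x1 + m2*x2) / (m1 + m2)
COM = (9.28*0.41 + 4.4*0.55) / (9.28 + 4.4)
Numerator = 6.2248
Denominator = 13.6800
COM = 0.4550


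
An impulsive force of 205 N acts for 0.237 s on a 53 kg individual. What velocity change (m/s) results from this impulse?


J = F * dt = 205 * 0.237 = 48.5850 N*s
delta_v = J / m
delta_v = 48.5850 / 53
delta_v = 0.9167


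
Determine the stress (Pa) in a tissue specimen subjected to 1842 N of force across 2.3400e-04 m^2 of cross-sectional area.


stress = F / A
stress = 1842 / 2.3400e-04
stress = 7.8718e+06


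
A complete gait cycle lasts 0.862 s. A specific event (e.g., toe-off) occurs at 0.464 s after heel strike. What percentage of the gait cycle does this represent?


pct = (event_time / cycle_time) * 100
pct = (0.464 / 0.862) * 100
ratio = 0.5383
pct = 53.8283


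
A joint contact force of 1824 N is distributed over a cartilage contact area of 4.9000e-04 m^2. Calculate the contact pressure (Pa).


P = F / A
P = 1824 / 4.9000e-04
P = 3.7224e+06


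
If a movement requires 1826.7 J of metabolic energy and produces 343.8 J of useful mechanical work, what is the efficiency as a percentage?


eta = (W_mech / E_meta) * 100
eta = (343.8 / 1826.7) * 100
ratio = 0.1882
eta = 18.8208


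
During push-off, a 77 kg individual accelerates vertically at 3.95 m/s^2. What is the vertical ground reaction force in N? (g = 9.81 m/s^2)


GRF = m * (g + a)
GRF = 77 * (9.81 + 3.95)
GRF = 77 * 13.7600
GRF = 1059.5200


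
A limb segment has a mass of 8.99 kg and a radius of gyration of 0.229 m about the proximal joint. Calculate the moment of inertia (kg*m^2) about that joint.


I = m * k^2
I = 8.99 * 0.229^2
k^2 = 0.0524
I = 0.4714


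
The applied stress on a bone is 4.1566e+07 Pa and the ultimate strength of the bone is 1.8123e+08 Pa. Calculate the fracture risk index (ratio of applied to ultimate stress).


FRI = applied / ultimate
FRI = 4.1566e+07 / 1.8123e+08
FRI = 0.2294


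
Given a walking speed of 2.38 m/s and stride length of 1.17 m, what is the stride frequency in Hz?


f = v / stride_length
f = 2.38 / 1.17
f = 2.0342


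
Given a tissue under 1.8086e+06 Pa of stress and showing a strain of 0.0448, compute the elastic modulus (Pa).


E = stress / strain
E = 1.8086e+06 / 0.0448
E = 4.0371e+07


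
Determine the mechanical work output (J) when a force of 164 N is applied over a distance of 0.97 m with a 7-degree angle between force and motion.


W = F * d * cos(theta)
theta = 7 deg = 0.1222 rad
cos(theta) = 0.9925
W = 164 * 0.97 * 0.9925
W = 157.8942


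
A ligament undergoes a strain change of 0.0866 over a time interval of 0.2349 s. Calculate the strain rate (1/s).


strain_rate = delta_strain / delta_t
strain_rate = 0.0866 / 0.2349
strain_rate = 0.3687


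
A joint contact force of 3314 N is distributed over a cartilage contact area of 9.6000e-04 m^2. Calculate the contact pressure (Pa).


P = F / A
P = 3314 / 9.6000e-04
P = 3.4521e+06


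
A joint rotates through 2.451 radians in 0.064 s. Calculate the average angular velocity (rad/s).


omega = delta_theta / delta_t
omega = 2.451 / 0.064
omega = 38.2969


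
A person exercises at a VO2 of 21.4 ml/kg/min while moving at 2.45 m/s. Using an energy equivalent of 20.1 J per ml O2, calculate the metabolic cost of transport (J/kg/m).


Power per kg = VO2 * 20.1 / 60
Power per kg = 21.4 * 20.1 / 60 = 7.1690 W/kg
Cost = power_per_kg / speed
Cost = 7.1690 / 2.45
Cost = 2.9261


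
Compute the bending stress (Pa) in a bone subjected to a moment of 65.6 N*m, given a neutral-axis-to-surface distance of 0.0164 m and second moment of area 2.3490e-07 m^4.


sigma = M * c / I
sigma = 65.6 * 0.0164 / 2.3490e-07
M * c = 1.0758
sigma = 4.5800e+06


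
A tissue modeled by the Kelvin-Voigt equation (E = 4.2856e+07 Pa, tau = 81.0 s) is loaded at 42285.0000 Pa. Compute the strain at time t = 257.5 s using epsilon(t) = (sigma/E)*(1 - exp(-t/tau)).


epsilon(t) = (sigma/E) * (1 - exp(-t/tau))
sigma/E = 42285.0000 / 4.2856e+07 = 9.8668e-04
exp(-t/tau) = exp(-257.5 / 81.0) = 0.0416
epsilon = 9.8668e-04 * (1 - 0.0416)
epsilon = 9.4560e-04


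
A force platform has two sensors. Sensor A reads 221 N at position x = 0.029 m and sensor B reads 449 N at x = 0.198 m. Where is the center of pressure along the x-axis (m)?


COP_x = (F1*x1 + F2*x2) / (F1 + F2)
COP_x = (221*0.029 + 449*0.198) / (221 + 449)
Numerator = 95.3110
Denominator = 670
COP_x = 0.1423


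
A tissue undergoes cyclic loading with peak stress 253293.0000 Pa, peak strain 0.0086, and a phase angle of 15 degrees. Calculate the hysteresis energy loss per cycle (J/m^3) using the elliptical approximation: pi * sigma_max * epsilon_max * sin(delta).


E_loss = pi * sigma_max * epsilon_max * sin(delta)
delta = 15 deg = 0.2618 rad
sin(delta) = 0.2588
E_loss = pi * 253293.0000 * 0.0086 * 0.2588
E_loss = 1771.2006


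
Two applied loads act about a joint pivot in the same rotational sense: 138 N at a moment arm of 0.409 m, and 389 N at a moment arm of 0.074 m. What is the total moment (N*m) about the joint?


M = F1 * d1 + F2 * d2
M = 138 * 0.409 + 389 * 0.074
M = 56.4420 + 28.7860
M = 85.2280


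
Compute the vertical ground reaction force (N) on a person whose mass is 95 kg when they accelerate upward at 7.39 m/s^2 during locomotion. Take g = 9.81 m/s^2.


GRF = m * (g + a)
GRF = 95 * (9.81 + 7.39)
GRF = 95 * 17.2000
GRF = 1634.0000


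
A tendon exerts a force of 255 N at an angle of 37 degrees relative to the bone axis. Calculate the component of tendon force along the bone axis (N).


F_eff = F_tendon * cos(theta)
theta = 37 deg = 0.6458 rad
cos(theta) = 0.7986
F_eff = 255 * 0.7986
F_eff = 203.6521


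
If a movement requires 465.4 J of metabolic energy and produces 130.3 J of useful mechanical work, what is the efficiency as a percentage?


eta = (W_mech / E_meta) * 100
eta = (130.3 / 465.4) * 100
ratio = 0.2800
eta = 27.9974
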